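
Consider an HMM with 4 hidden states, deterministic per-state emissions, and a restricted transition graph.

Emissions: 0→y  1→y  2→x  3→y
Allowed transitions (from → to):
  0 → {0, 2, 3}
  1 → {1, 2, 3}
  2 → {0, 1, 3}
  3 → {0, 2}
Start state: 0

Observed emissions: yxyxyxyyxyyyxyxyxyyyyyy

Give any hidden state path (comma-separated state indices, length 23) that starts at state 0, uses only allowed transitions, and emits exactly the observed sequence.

0,2,3,2,0,2,0,3,2,0,0,3,2,1,2,1,2,0,0,0,0,0,0

  pos 0: y in {0,1,3}, choose 0; start
  pos 1: x in {2}, choose 2; 0->2 ok
  pos 2: y in {0,1,3}, choose 3; 2->3 ok
  pos 3: x in {2}, choose 2; 3->2 ok
  pos 4: y in {0,1,3}, choose 0; 2->0 ok
  pos 5: x in {2}, choose 2; 0->2 ok
  pos 6: y in {0,1,3}, choose 0; 2->0 ok
  pos 7: y in {0,1,3}, choose 3; 0->3 ok
  pos 8: x in {2}, choose 2; 3->2 ok
  pos 9: y in {0,1,3}, choose 0; 2->0 ok
  pos 10: y in {0,1,3}, choose 0; 0->0 ok
  pos 11: y in {0,1,3}, choose 3; 0->3 ok
  pos 12: x in {2}, choose 2; 3->2 ok
  pos 13: y in {0,1,3}, choose 1; 2->1 ok
  pos 14: x in {2}, choose 2; 1->2 ok
  pos 15: y in {0,1,3}, choose 1; 2->1 ok
  pos 16: x in {2}, choose 2; 1->2 ok
  pos 17: y in {0,1,3}, choose 0; 2->0 ok
  pos 18: y in {0,1,3}, choose 0; 0->0 ok
  pos 19: y in {0,1,3}, choose 0; 0->0 ok
  pos 20: y in {0,1,3}, choose 0; 0->0 ok
  pos 21: y in {0,1,3}, choose 0; 0->0 ok
  pos 22: y in {0,1,3}, choose 0; 0->0 ok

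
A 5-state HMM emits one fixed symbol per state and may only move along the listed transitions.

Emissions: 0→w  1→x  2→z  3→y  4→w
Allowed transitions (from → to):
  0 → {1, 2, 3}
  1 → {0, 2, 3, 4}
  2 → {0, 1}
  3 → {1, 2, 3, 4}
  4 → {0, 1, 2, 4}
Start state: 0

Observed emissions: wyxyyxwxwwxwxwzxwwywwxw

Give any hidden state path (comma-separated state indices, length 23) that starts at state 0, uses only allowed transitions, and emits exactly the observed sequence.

  0: obs=w cand={0,4} pick 0 [start]
  1: obs=y cand={3} pick 3 [0->3 ok]
  2: obs=x cand={1} pick 1 [3->1 ok]
  3: obs=y cand={3} pick 3 [1->3 ok]
  4: obs=y cand={3} pick 3 [3->3 ok]
  5: obs=x cand={1} pick 1 [3->1 ok]
  6: obs=w cand={0,4} pick 0 [1->0 ok]
  7: obs=x cand={1} pick 1 [0->1 ok]
  8: obs=w cand={0,4} pick 4 [1->4 ok]
  9: obs=w cand={0,4} pick 0 [4->0 ok]
  10: obs=x cand={1} pick 1 [0->1 ok]
  11: obs=w cand={0,4} pick 0 [1->0 ok]
  12: obs=x cand={1} pick 1 [0->1 ok]
  13: obs=w cand={0,4} pick 0 [1->0 ok]
  14: obs=z cand={2} pick 2 [0->2 ok]
  15: obs=x cand={1} pick 1 [2->1 ok]
  16: obs=w cand={0,4} pick 4 [1->4 ok]
  17: obs=w cand={0,4} pick 0 [4->0 ok]
  18: obs=y cand={3} pick 3 [0->3 ok]
  19: obs=w cand={0,4} pick 4 [3->4 ok]
  20: obs=w cand={0,4} pick 0 [4->0 ok]
  21: obs=x cand={1} pick 1 [0->1 ok]
  22: obs=w cand={0,4} pick 4 [1->4 ok]

0,3,1,3,3,1,0,1,4,0,1,0,1,0,2,1,4,0,3,4,0,1,4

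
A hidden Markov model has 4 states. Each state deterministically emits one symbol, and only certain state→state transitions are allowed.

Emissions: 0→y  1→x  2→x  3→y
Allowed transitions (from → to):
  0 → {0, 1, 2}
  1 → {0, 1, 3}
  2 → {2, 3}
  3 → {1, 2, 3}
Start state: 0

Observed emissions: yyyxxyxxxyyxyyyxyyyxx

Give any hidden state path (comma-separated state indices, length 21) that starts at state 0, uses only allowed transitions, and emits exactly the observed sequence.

  0: obs=y cand={0,3} pick 0 [start]
  1: obs=y cand={0,3} pick 0 [0->0 ok]
  2: obs=y cand={0,3} pick 0 [0->0 ok]
  3: obs=x cand={1,2} pick 1 [0->1 ok]
  4: obs=x cand={1,2} pick 1 [1->1 ok]
  5: obs=y cand={0,3} pick 3 [1->3 ok]
  6: obs=x cand={1,2} pick 2 [3->2 ok]
  7: obs=x cand={1,2} pick 2 [2->2 ok]
  8: obs=x cand={1,2} pick 2 [2->2 ok]
  9: obs=y cand={0,3} pick 3 [2->3 ok]
  10: obs=y cand={0,3} pick 3 [3->3 ok]
  11: obs=x cand={1,2} pick 1 [3->1 ok]
  12: obs=y cand={0,3} pick 3 [1->3 ok]
  13: obs=y cand={0,3} pick 3 [3->3 ok]
  14: obs=y cand={0,3} pick 3 [3->3 ok]
  15: obs=x cand={1,2} pick 1 [3->1 ok]
  16: obs=y cand={0,3} pick 3 [1->3 ok]
  17: obs=y cand={0,3} pick 3 [3->3 ok]
  18: obs=y cand={0,3} pick 3 [3->3 ok]
  19: obs=x cand={1,2} pick 2 [3->2 ok]
  20: obs=x cand={1,2} pick 2 [2->2 ok]

0,0,0,1,1,3,2,2,2,3,3,1,3,3,3,1,3,3,3,2,2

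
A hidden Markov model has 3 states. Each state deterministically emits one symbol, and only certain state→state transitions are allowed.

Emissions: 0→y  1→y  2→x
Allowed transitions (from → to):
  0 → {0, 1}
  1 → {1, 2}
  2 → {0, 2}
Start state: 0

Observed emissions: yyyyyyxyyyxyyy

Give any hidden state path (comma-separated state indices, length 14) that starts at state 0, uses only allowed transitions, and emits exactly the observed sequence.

0,0,1,1,1,1,2,0,0,1,2,0,1,1

  t0 'y' -> {0,1}, take 0 (start)
  t1 'y' -> {0,1}, take 0 (0->0 ok)
  t2 'y' -> {0,1}, take 1 (0->1 ok)
  t3 'y' -> {0,1}, take 1 (1->1 ok)
  t4 'y' -> {0,1}, take 1 (1->1 ok)
  t5 'y' -> {0,1}, take 1 (1->1 ok)
  t6 'x' -> {2}, take 2 (1->2 ok)
  t7 'y' -> {0,1}, take 0 (2->0 ok)
  t8 'y' -> {0,1}, take 0 (0->0 ok)
  t9 'y' -> {0,1}, take 1 (0->1 ok)
  t10 'x' -> {2}, take 2 (1->2 ok)
  t11 'y' -> {0,1}, take 0 (2->0 ok)
  t12 'y' -> {0,1}, take 1 (0->1 ok)
  t13 'y' -> {0,1}, take 1 (1->1 ok)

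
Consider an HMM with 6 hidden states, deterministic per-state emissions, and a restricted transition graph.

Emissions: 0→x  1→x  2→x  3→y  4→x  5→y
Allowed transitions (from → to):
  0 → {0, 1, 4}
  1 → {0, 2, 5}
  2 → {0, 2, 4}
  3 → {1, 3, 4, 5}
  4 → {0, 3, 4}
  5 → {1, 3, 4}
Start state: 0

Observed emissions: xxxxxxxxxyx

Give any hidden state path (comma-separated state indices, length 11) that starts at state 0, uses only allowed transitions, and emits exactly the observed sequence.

0,4,0,4,0,0,0,4,4,3,1

  pos 0: x in {0,1,2,4}, choose 0; start
  pos 1: x in {0,1,2,4}, choose 4; 0->4 ok
  pos 2: x in {0,1,2,4}, choose 0; 4->0 ok
  pos 3: x in {0,1,2,4}, choose 4; 0->4 ok
  pos 4: x in {0,1,2,4}, choose 0; 4->0 ok
  pos 5: x in {0,1,2,4}, choose 0; 0->0 ok
  pos 6: x in {0,1,2,4}, choose 0; 0->0 ok
  pos 7: x in {0,1,2,4}, choose 4; 0->4 ok
  pos 8: x in {0,1,2,4}, choose 4; 4->4 ok
  pos 9: y in {3,5}, choose 3; 4->3 ok
  pos 10: x in {0,1,2,4}, choose 1; 3->1 ok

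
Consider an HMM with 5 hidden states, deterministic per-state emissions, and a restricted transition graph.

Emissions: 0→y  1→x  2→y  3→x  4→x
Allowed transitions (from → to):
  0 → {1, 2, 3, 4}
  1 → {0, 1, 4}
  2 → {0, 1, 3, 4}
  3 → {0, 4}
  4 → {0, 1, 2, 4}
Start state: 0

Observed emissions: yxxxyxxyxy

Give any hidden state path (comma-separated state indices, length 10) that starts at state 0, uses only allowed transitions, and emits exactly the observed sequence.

0,1,1,1,0,4,1,0,4,0

  [0] y  {0,2}  => 0  start
  [1] x  {1,3,4}  => 1  0->1 ok
  [2] x  {1,3,4}  => 1  1->1 ok
  [3] x  {1,3,4}  => 1  1->1 ok
  [4] y  {0,2}  => 0  1->0 ok
  [5] x  {1,3,4}  => 4  0->4 ok
  [6] x  {1,3,4}  => 1  4->1 ok
  [7] y  {0,2}  => 0  1->0 ok
  [8] x  {1,3,4}  => 4  0->4 ok
  [9] y  {0,2}  => 0  4->0 ok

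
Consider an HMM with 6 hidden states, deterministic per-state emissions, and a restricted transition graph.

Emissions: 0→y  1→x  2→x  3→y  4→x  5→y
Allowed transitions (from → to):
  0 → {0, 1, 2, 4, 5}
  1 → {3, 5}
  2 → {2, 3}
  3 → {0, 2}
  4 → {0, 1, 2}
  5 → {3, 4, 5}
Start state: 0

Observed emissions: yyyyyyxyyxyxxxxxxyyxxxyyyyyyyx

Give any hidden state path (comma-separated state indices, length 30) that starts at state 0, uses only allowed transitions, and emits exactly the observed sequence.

0,0,0,0,0,5,4,0,0,2,3,2,2,2,2,2,2,3,0,2,2,2,3,0,0,5,3,0,0,2

  0: obs=y cand={0,3,5} pick 0 [start]
  1: obs=y cand={0,3,5} pick 0 [0->0 ok]
  2: obs=y cand={0,3,5} pick 0 [0->0 ok]
  3: obs=y cand={0,3,5} pick 0 [0->0 ok]
  4: obs=y cand={0,3,5} pick 0 [0->0 ok]
  5: obs=y cand={0,3,5} pick 5 [0->5 ok]
  6: obs=x cand={1,2,4} pick 4 [5->4 ok]
  7: obs=y cand={0,3,5} pick 0 [4->0 ok]
  8: obs=y cand={0,3,5} pick 0 [0->0 ok]
  9: obs=x cand={1,2,4} pick 2 [0->2 ok]
  10: obs=y cand={0,3,5} pick 3 [2->3 ok]
  11: obs=x cand={1,2,4} pick 2 [3->2 ok]
  12: obs=x cand={1,2,4} pick 2 [2->2 ok]
  13: obs=x cand={1,2,4} pick 2 [2->2 ok]
  14: obs=x cand={1,2,4} pick 2 [2->2 ok]
  15: obs=x cand={1,2,4} pick 2 [2->2 ok]
  16: obs=x cand={1,2,4} pick 2 [2->2 ok]
  17: obs=y cand={0,3,5} pick 3 [2->3 ok]
  18: obs=y cand={0,3,5} pick 0 [3->0 ok]
  19: obs=x cand={1,2,4} pick 2 [0->2 ok]
  20: obs=x cand={1,2,4} pick 2 [2->2 ok]
  21: obs=x cand={1,2,4} pick 2 [2->2 ok]
  22: obs=y cand={0,3,5} pick 3 [2->3 ok]
  23: obs=y cand={0,3,5} pick 0 [3->0 ok]
  24: obs=y cand={0,3,5} pick 0 [0->0 ok]
  25: obs=y cand={0,3,5} pick 5 [0->5 ok]
  26: obs=y cand={0,3,5} pick 3 [5->3 ok]
  27: obs=y cand={0,3,5} pick 0 [3->0 ok]
  28: obs=y cand={0,3,5} pick 0 [0->0 ok]
  29: obs=x cand={1,2,4} pick 2 [0->2 ok]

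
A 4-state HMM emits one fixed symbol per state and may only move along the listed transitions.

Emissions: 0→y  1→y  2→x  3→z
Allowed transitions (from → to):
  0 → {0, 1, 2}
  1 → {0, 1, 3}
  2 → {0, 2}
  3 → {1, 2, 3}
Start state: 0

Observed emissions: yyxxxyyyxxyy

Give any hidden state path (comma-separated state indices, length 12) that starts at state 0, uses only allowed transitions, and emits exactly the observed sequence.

0,0,2,2,2,0,1,0,2,2,0,1

  pos 0: y in {0,1}, choose 0; start
  pos 1: y in {0,1}, choose 0; 0->0 ok
  pos 2: x in {2}, choose 2; 0->2 ok
  pos 3: x in {2}, choose 2; 2->2 ok
  pos 4: x in {2}, choose 2; 2->2 ok
  pos 5: y in {0,1}, choose 0; 2->0 ok
  pos 6: y in {0,1}, choose 1; 0->1 ok
  pos 7: y in {0,1}, choose 0; 1->0 ok
  pos 8: x in {2}, choose 2; 0->2 ok
  pos 9: x in {2}, choose 2; 2->2 ok
  pos 10: y in {0,1}, choose 0; 2->0 ok
  pos 11: y in {0,1}, choose 1; 0->1 ok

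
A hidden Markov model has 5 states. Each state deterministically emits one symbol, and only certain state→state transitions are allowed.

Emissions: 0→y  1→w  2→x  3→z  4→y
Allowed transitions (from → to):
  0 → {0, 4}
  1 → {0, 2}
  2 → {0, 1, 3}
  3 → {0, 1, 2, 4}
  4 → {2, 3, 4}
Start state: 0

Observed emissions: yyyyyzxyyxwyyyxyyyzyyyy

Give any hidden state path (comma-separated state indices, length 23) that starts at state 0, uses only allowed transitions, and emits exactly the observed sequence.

0,0,4,4,4,3,2,0,4,2,1,0,0,4,2,0,4,4,3,0,0,0,4

  t0 'y' -> {0,4}, take 0 (start)
  t1 'y' -> {0,4}, take 0 (0->0 ok)
  t2 'y' -> {0,4}, take 4 (0->4 ok)
  t3 'y' -> {0,4}, take 4 (4->4 ok)
  t4 'y' -> {0,4}, take 4 (4->4 ok)
  t5 'z' -> {3}, take 3 (4->3 ok)
  t6 'x' -> {2}, take 2 (3->2 ok)
  t7 'y' -> {0,4}, take 0 (2->0 ok)
  t8 'y' -> {0,4}, take 4 (0->4 ok)
  t9 'x' -> {2}, take 2 (4->2 ok)
  t10 'w' -> {1}, take 1 (2->1 ok)
  t11 'y' -> {0,4}, take 0 (1->0 ok)
  t12 'y' -> {0,4}, take 0 (0->0 ok)
  t13 'y' -> {0,4}, take 4 (0->4 ok)
  t14 'x' -> {2}, take 2 (4->2 ok)
  t15 'y' -> {0,4}, take 0 (2->0 ok)
  t16 'y' -> {0,4}, take 4 (0->4 ok)
  t17 'y' -> {0,4}, take 4 (4->4 ok)
  t18 'z' -> {3}, take 3 (4->3 ok)
  t19 'y' -> {0,4}, take 0 (3->0 ok)
  t20 'y' -> {0,4}, take 0 (0->0 ok)
  t21 'y' -> {0,4}, take 0 (0->0 ok)
  t22 'y' -> {0,4}, take 4 (0->4 ok)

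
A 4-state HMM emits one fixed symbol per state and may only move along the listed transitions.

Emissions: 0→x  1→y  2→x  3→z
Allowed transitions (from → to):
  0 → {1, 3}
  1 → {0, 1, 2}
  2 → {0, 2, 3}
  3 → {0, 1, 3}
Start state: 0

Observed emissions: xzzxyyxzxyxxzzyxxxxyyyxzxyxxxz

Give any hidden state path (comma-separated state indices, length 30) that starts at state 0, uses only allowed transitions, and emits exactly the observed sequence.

  0: obs=x cand={0,2} pick 0 [start]
  1: obs=z cand={3} pick 3 [0->3 ok]
  2: obs=z cand={3} pick 3 [3->3 ok]
  3: obs=x cand={0,2} pick 0 [3->0 ok]
  4: obs=y cand={1} pick 1 [0->1 ok]
  5: obs=y cand={1} pick 1 [1->1 ok]
  6: obs=x cand={0,2} pick 0 [1->0 ok]
  7: obs=z cand={3} pick 3 [0->3 ok]
  8: obs=x cand={0,2} pick 0 [3->0 ok]
  9: obs=y cand={1} pick 1 [0->1 ok]
  10: obs=x cand={0,2} pick 2 [1->2 ok]
  11: obs=x cand={0,2} pick 0 [2->0 ok]
  12: obs=z cand={3} pick 3 [0->3 ok]
  13: obs=z cand={3} pick 3 [3->3 ok]
  14: obs=y cand={1} pick 1 [3->1 ok]
  15: obs=x cand={0,2} pick 2 [1->2 ok]
  16: obs=x cand={0,2} pick 2 [2->2 ok]
  17: obs=x cand={0,2} pick 2 [2->2 ok]
  18: obs=x cand={0,2} pick 0 [2->0 ok]
  19: obs=y cand={1} pick 1 [0->1 ok]
  20: obs=y cand={1} pick 1 [1->1 ok]
  21: obs=y cand={1} pick 1 [1->1 ok]
  22: obs=x cand={0,2} pick 0 [1->0 ok]
  23: obs=z cand={3} pick 3 [0->3 ok]
  24: obs=x cand={0,2} pick 0 [3->0 ok]
  25: obs=y cand={1} pick 1 [0->1 ok]
  26: obs=x cand={0,2} pick 2 [1->2 ok]
  27: obs=x cand={0,2} pick 2 [2->2 ok]
  28: obs=x cand={0,2} pick 0 [2->0 ok]
  29: obs=z cand={3} pick 3 [0->3 ok]

0,3,3,0,1,1,0,3,0,1,2,0,3,3,1,2,2,2,0,1,1,1,0,3,0,1,2,2,0,3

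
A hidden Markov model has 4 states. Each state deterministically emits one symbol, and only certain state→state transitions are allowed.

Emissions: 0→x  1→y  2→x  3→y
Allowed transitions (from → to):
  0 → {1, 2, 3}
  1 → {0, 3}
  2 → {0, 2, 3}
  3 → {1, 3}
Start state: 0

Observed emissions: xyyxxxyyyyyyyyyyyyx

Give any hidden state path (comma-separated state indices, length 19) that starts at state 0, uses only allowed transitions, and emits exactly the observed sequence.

0,3,1,0,2,2,3,3,1,3,1,3,1,3,3,3,3,1,0

  [0] x  {0,2}  => 0  start
  [1] y  {1,3}  => 3  0->3 ok
  [2] y  {1,3}  => 1  3->1 ok
  [3] x  {0,2}  => 0  1->0 ok
  [4] x  {0,2}  => 2  0->2 ok
  [5] x  {0,2}  => 2  2->2 ok
  [6] y  {1,3}  => 3  2->3 ok
  [7] y  {1,3}  => 3  3->3 ok
  [8] y  {1,3}  => 1  3->1 ok
  [9] y  {1,3}  => 3  1->3 ok
  [10] y  {1,3}  => 1  3->1 ok
  [11] y  {1,3}  => 3  1->3 ok
  [12] y  {1,3}  => 1  3->1 ok
  [13] y  {1,3}  => 3  1->3 ok
  [14] y  {1,3}  => 3  3->3 ok
  [15] y  {1,3}  => 3  3->3 ok
  [16] y  {1,3}  => 3  3->3 ok
  [17] y  {1,3}  => 1  3->1 ok
  [18] x  {0,2}  => 0  1->0 ok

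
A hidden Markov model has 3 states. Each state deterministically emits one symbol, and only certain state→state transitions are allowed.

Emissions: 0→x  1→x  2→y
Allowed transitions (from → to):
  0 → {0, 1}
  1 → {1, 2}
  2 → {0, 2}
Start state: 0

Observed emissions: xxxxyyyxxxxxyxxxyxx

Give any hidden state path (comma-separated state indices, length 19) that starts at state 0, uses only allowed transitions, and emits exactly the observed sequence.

0,0,1,1,2,2,2,0,0,0,0,1,2,0,1,1,2,0,1

  [0] x  {0,1}  => 0  start
  [1] x  {0,1}  => 0  0->0 ok
  [2] x  {0,1}  => 1  0->1 ok
  [3] x  {0,1}  => 1  1->1 ok
  [4] y  {2}  => 2  1->2 ok
  [5] y  {2}  => 2  2->2 ok
  [6] y  {2}  => 2  2->2 ok
  [7] x  {0,1}  => 0  2->0 ok
  [8] x  {0,1}  => 0  0->0 ok
  [9] x  {0,1}  => 0  0->0 ok
  [10] x  {0,1}  => 0  0->0 ok
  [11] x  {0,1}  => 1  0->1 ok
  [12] y  {2}  => 2  1->2 ok
  [13] x  {0,1}  => 0  2->0 ok
  [14] x  {0,1}  => 1  0->1 ok
  [15] x  {0,1}  => 1  1->1 ok
  [16] y  {2}  => 2  1->2 ok
  [17] x  {0,1}  => 0  2->0 ok
  [18] x  {0,1}  => 1  0->1 ok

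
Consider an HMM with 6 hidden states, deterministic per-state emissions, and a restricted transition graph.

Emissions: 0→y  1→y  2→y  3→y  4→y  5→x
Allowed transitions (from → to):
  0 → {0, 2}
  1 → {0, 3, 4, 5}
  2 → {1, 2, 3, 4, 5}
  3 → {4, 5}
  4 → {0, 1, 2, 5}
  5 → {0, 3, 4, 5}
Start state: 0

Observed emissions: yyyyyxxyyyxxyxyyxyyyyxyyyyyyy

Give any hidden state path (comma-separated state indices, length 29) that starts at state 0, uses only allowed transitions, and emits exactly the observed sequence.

0,0,2,1,3,5,5,3,4,2,5,5,3,5,0,2,5,0,2,2,2,5,0,0,0,2,3,4,2

  pos 0: y in {0,1,2,3,4}, choose 0; start
  pos 1: y in {0,1,2,3,4}, choose 0; 0->0 ok
  pos 2: y in {0,1,2,3,4}, choose 2; 0->2 ok
  pos 3: y in {0,1,2,3,4}, choose 1; 2->1 ok
  pos 4: y in {0,1,2,3,4}, choose 3; 1->3 ok
  pos 5: x in {5}, choose 5; 3->5 ok
  pos 6: x in {5}, choose 5; 5->5 ok
  pos 7: y in {0,1,2,3,4}, choose 3; 5->3 ok
  pos 8: y in {0,1,2,3,4}, choose 4; 3->4 ok
  pos 9: y in {0,1,2,3,4}, choose 2; 4->2 ok
  pos 10: x in {5}, choose 5; 2->5 ok
  pos 11: x in {5}, choose 5; 5->5 ok
  pos 12: y in {0,1,2,3,4}, choose 3; 5->3 ok
  pos 13: x in {5}, choose 5; 3->5 ok
  pos 14: y in {0,1,2,3,4}, choose 0; 5->0 ok
  pos 15: y in {0,1,2,3,4}, choose 2; 0->2 ok
  pos 16: x in {5}, choose 5; 2->5 ok
  pos 17: y in {0,1,2,3,4}, choose 0; 5->0 ok
  pos 18: y in {0,1,2,3,4}, choose 2; 0->2 ok
  pos 19: y in {0,1,2,3,4}, choose 2; 2->2 ok
  pos 20: y in {0,1,2,3,4}, choose 2; 2->2 ok
  pos 21: x in {5}, choose 5; 2->5 ok
  pos 22: y in {0,1,2,3,4}, choose 0; 5->0 ok
  pos 23: y in {0,1,2,3,4}, choose 0; 0->0 ok
  pos 24: y in {0,1,2,3,4}, choose 0; 0->0 ok
  pos 25: y in {0,1,2,3,4}, choose 2; 0->2 ok
  pos 26: y in {0,1,2,3,4}, choose 3; 2->3 ok
  pos 27: y in {0,1,2,3,4}, choose 4; 3->4 ok
  pos 28: y in {0,1,2,3,4}, choose 2; 4->2 ok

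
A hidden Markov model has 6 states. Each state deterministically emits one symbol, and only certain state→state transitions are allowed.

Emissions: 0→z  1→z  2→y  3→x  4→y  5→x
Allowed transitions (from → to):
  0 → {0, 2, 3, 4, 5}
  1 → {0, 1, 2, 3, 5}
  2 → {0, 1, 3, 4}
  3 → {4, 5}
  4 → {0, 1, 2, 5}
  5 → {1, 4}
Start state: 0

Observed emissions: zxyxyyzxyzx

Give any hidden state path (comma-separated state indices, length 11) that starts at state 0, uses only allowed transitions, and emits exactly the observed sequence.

  t0 'z' -> {0,1}, take 0 (start)
  t1 'x' -> {3,5}, take 5 (0->5 ok)
  t2 'y' -> {2,4}, take 4 (5->4 ok)
  t3 'x' -> {3,5}, take 5 (4->5 ok)
  t4 'y' -> {2,4}, take 4 (5->4 ok)
  t5 'y' -> {2,4}, take 2 (4->2 ok)
  t6 'z' -> {0,1}, take 0 (2->0 ok)
  t7 'x' -> {3,5}, take 5 (0->5 ok)
  t8 'y' -> {2,4}, take 4 (5->4 ok)
  t9 'z' -> {0,1}, take 1 (4->1 ok)
  t10 'x' -> {3,5}, take 5 (1->5 ok)

0,5,4,5,4,2,0,5,4,1,5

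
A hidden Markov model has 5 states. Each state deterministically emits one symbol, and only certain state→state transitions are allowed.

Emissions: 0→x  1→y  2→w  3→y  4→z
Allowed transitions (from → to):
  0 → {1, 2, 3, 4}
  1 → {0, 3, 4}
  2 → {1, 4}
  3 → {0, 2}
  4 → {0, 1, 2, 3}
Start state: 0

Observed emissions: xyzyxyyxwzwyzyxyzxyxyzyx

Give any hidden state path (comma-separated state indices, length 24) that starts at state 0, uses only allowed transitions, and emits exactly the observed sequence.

0,1,4,1,0,1,3,0,2,4,2,1,4,1,0,1,4,0,3,0,1,4,1,0

  t0 'x' -> {0}, take 0 (start)
  t1 'y' -> {1,3}, take 1 (0->1 ok)
  t2 'z' -> {4}, take 4 (1->4 ok)
  t3 'y' -> {1,3}, take 1 (4->1 ok)
  t4 'x' -> {0}, take 0 (1->0 ok)
  t5 'y' -> {1,3}, take 1 (0->1 ok)
  t6 'y' -> {1,3}, take 3 (1->3 ok)
  t7 'x' -> {0}, take 0 (3->0 ok)
  t8 'w' -> {2}, take 2 (0->2 ok)
  t9 'z' -> {4}, take 4 (2->4 ok)
  t10 'w' -> {2}, take 2 (4->2 ok)
  t11 'y' -> {1,3}, take 1 (2->1 ok)
  t12 'z' -> {4}, take 4 (1->4 ok)
  t13 'y' -> {1,3}, take 1 (4->1 ok)
  t14 'x' -> {0}, take 0 (1->0 ok)
  t15 'y' -> {1,3}, take 1 (0->1 ok)
  t16 'z' -> {4}, take 4 (1->4 ok)
  t17 'x' -> {0}, take 0 (4->0 ok)
  t18 'y' -> {1,3}, take 3 (0->3 ok)
  t19 'x' -> {0}, take 0 (3->0 ok)
  t20 'y' -> {1,3}, take 1 (0->1 ok)
  t21 'z' -> {4}, take 4 (1->4 ok)
  t22 'y' -> {1,3}, take 1 (4->1 ok)
  t23 'x' -> {0}, take 0 (1->0 ok)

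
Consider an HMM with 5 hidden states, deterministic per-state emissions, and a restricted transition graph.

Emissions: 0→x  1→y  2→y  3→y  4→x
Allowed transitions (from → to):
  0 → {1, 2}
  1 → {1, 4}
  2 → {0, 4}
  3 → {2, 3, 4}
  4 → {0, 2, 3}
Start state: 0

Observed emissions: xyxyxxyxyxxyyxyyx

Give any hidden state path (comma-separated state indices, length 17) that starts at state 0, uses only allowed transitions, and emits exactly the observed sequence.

0,1,4,2,4,0,2,4,2,4,0,1,1,4,3,2,0

  [0] x  {0,4}  => 0  start
  [1] y  {1,2,3}  => 1  0->1 ok
  [2] x  {0,4}  => 4  1->4 ok
  [3] y  {1,2,3}  => 2  4->2 ok
  [4] x  {0,4}  => 4  2->4 ok
  [5] x  {0,4}  => 0  4->0 ok
  [6] y  {1,2,3}  => 2  0->2 ok
  [7] x  {0,4}  => 4  2->4 ok
  [8] y  {1,2,3}  => 2  4->2 ok
  [9] x  {0,4}  => 4  2->4 ok
  [10] x  {0,4}  => 0  4->0 ok
  [11] y  {1,2,3}  => 1  0->1 ok
  [12] y  {1,2,3}  => 1  1->1 ok
  [13] x  {0,4}  => 4  1->4 ok
  [14] y  {1,2,3}  => 3  4->3 ok
  [15] y  {1,2,3}  => 2  3->2 ok
  [16] x  {0,4}  => 0  2->0 ok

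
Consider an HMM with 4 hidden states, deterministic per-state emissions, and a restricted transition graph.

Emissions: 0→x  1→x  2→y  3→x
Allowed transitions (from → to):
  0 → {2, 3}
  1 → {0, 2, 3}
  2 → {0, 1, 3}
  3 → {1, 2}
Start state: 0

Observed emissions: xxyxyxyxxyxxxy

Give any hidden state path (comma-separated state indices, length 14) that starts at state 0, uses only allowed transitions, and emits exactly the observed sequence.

0,3,2,0,2,0,2,1,3,2,0,3,1,2

  [0] x  {0,1,3}  => 0  start
  [1] x  {0,1,3}  => 3  0->3 ok
  [2] y  {2}  => 2  3->2 ok
  [3] x  {0,1,3}  => 0  2->0 ok
  [4] y  {2}  => 2  0->2 ok
  [5] x  {0,1,3}  => 0  2->0 ok
  [6] y  {2}  => 2  0->2 ok
  [7] x  {0,1,3}  => 1  2->1 ok
  [8] x  {0,1,3}  => 3  1->3 ok
  [9] y  {2}  => 2  3->2 ok
  [10] x  {0,1,3}  => 0  2->0 ok
  [11] x  {0,1,3}  => 3  0->3 ok
  [12] x  {0,1,3}  => 1  3->1 ok
  [13] y  {2}  => 2  1->2 ok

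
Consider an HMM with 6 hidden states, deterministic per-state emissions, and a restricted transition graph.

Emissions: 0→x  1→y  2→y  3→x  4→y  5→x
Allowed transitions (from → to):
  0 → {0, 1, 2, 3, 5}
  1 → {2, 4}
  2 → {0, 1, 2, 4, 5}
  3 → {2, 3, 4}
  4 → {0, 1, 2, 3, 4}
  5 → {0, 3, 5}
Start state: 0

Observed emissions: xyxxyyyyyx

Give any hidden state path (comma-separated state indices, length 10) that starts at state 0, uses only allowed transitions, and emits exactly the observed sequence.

  0: obs=x cand={0,3,5} pick 0 [start]
  1: obs=y cand={1,2,4} pick 2 [0->2 ok]
  2: obs=x cand={0,3,5} pick 0 [2->0 ok]
  3: obs=x cand={0,3,5} pick 3 [0->3 ok]
  4: obs=y cand={1,2,4} pick 2 [3->2 ok]
  5: obs=y cand={1,2,4} pick 1 [2->1 ok]
  6: obs=y cand={1,2,4} pick 2 [1->2 ok]
  7: obs=y cand={1,2,4} pick 1 [2->1 ok]
  8: obs=y cand={1,2,4} pick 2 [1->2 ok]
  9: obs=x cand={0,3,5} pick 0 [2->0 ok]

0,2,0,3,2,1,2,1,2,0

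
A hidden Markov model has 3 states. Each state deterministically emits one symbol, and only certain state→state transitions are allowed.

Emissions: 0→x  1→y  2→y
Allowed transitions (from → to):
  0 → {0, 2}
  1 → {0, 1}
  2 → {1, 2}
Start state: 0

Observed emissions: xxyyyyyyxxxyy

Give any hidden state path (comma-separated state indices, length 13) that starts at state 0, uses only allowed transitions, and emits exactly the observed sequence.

  t0 'x' -> {0}, take 0 (start)
  t1 'x' -> {0}, take 0 (0->0 ok)
  t2 'y' -> {1,2}, take 2 (0->2 ok)
  t3 'y' -> {1,2}, take 2 (2->2 ok)
  t4 'y' -> {1,2}, take 2 (2->2 ok)
  t5 'y' -> {1,2}, take 2 (2->2 ok)
  t6 'y' -> {1,2}, take 1 (2->1 ok)
  t7 'y' -> {1,2}, take 1 (1->1 ok)
  t8 'x' -> {0}, take 0 (1->0 ok)
  t9 'x' -> {0}, take 0 (0->0 ok)
  t10 'x' -> {0}, take 0 (0->0 ok)
  t11 'y' -> {1,2}, take 2 (0->2 ok)
  t12 'y' -> {1,2}, take 1 (2->1 ok)

0,0,2,2,2,2,1,1,0,0,0,2,1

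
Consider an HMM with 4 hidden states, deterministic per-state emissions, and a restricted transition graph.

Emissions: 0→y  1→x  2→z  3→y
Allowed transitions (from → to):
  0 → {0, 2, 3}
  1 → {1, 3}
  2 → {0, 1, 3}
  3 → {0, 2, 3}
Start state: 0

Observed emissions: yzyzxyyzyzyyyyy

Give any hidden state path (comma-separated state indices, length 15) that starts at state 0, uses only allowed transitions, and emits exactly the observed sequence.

0,2,3,2,1,3,3,2,0,2,0,3,0,3,3

  pos 0: y in {0,3}, choose 0; start
  pos 1: z in {2}, choose 2; 0->2 ok
  pos 2: y in {0,3}, choose 3; 2->3 ok
  pos 3: z in {2}, choose 2; 3->2 ok
  pos 4: x in {1}, choose 1; 2->1 ok
  pos 5: y in {0,3}, choose 3; 1->3 ok
  pos 6: y in {0,3}, choose 3; 3->3 ok
  pos 7: z in {2}, choose 2; 3->2 ok
  pos 8: y in {0,3}, choose 0; 2->0 ok
  pos 9: z in {2}, choose 2; 0->2 ok
  pos 10: y in {0,3}, choose 0; 2->0 ok
  pos 11: y in {0,3}, choose 3; 0->3 ok
  pos 12: y in {0,3}, choose 0; 3->0 ok
  pos 13: y in {0,3}, choose 3; 0->3 ok
  pos 14: y in {0,3}, choose 3; 3->3 ok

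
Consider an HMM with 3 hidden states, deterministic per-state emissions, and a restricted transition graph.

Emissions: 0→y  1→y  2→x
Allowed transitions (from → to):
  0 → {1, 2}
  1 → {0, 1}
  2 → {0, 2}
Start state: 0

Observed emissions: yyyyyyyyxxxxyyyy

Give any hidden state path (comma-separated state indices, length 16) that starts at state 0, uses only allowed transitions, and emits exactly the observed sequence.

  pos 0: y in {0,1}, choose 0; start
  pos 1: y in {0,1}, choose 1; 0->1 ok
  pos 2: y in {0,1}, choose 1; 1->1 ok
  pos 3: y in {0,1}, choose 0; 1->0 ok
  pos 4: y in {0,1}, choose 1; 0->1 ok
  pos 5: y in {0,1}, choose 1; 1->1 ok
  pos 6: y in {0,1}, choose 1; 1->1 ok
  pos 7: y in {0,1}, choose 0; 1->0 ok
  pos 8: x in {2}, choose 2; 0->2 ok
  pos 9: x in {2}, choose 2; 2->2 ok
  pos 10: x in {2}, choose 2; 2->2 ok
  pos 11: x in {2}, choose 2; 2->2 ok
  pos 12: y in {0,1}, choose 0; 2->0 ok
  pos 13: y in {0,1}, choose 1; 0->1 ok
  pos 14: y in {0,1}, choose 1; 1->1 ok
  pos 15: y in {0,1}, choose 0; 1->0 ok

0,1,1,0,1,1,1,0,2,2,2,2,0,1,1,0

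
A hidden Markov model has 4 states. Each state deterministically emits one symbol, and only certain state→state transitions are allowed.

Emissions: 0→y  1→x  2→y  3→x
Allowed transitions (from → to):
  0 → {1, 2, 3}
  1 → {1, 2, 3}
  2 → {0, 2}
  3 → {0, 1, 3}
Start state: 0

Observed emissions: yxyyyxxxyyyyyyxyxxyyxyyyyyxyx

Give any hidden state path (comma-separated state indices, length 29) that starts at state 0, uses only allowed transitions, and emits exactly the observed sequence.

  [0] y  {0,2}  => 0  start
  [1] x  {1,3}  => 3  0->3 ok
  [2] y  {0,2}  => 0  3->0 ok
  [3] y  {0,2}  => 2  0->2 ok
  [4] y  {0,2}  => 0  2->0 ok
  [5] x  {1,3}  => 1  0->1 ok
  [6] x  {1,3}  => 3  1->3 ok
  [7] x  {1,3}  => 1  3->1 ok
  [8] y  {0,2}  => 2  1->2 ok
  [9] y  {0,2}  => 2  2->2 ok
  [10] y  {0,2}  => 2  2->2 ok
  [11] y  {0,2}  => 0  2->0 ok
  [12] y  {0,2}  => 2  0->2 ok
  [13] y  {0,2}  => 0  2->0 ok
  [14] x  {1,3}  => 3  0->3 ok
  [15] y  {0,2}  => 0  3->0 ok
  [16] x  {1,3}  => 1  0->1 ok
  [17] x  {1,3}  => 1  1->1 ok
  [18] y  {0,2}  => 2  1->2 ok
  [19] y  {0,2}  => 0  2->0 ok
  [20] x  {1,3}  => 3  0->3 ok
  [21] y  {0,2}  => 0  3->0 ok
  [22] y  {0,2}  => 2  0->2 ok
  [23] y  {0,2}  => 0  2->0 ok
  [24] y  {0,2}  => 2  0->2 ok
  [25] y  {0,2}  => 0  2->0 ok
  [26] x  {1,3}  => 3  0->3 ok
  [27] y  {0,2}  => 0  3->0 ok
  [28] x  {1,3}  => 3  0->3 ok

0,3,0,2,0,1,3,1,2,2,2,0,2,0,3,0,1,1,2,0,3,0,2,0,2,0,3,0,3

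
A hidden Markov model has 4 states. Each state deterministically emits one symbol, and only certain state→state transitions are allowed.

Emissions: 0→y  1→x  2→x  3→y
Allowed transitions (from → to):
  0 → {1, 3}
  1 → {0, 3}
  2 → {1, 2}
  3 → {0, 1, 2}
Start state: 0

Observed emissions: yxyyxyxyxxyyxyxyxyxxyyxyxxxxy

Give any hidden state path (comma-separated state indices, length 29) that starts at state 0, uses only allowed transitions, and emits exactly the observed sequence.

  0: obs=y cand={0,3} pick 0 [start]
  1: obs=x cand={1,2} pick 1 [0->1 ok]
  2: obs=y cand={0,3} pick 3 [1->3 ok]
  3: obs=y cand={0,3} pick 0 [3->0 ok]
  4: obs=x cand={1,2} pick 1 [0->1 ok]
  5: obs=y cand={0,3} pick 0 [1->0 ok]
  6: obs=x cand={1,2} pick 1 [0->1 ok]
  7: obs=y cand={0,3} pick 3 [1->3 ok]
  8: obs=x cand={1,2} pick 2 [3->2 ok]
  9: obs=x cand={1,2} pick 1 [2->1 ok]
  10: obs=y cand={0,3} pick 0 [1->0 ok]
  11: obs=y cand={0,3} pick 3 [0->3 ok]
  12: obs=x cand={1,2} pick 1 [3->1 ok]
  13: obs=y cand={0,3} pick 3 [1->3 ok]
  14: obs=x cand={1,2} pick 1 [3->1 ok]
  15: obs=y cand={0,3} pick 0 [1->0 ok]
  16: obs=x cand={1,2} pick 1 [0->1 ok]
  17: obs=y cand={0,3} pick 3 [1->3 ok]
  18: obs=x cand={1,2} pick 2 [3->2 ok]
  19: obs=x cand={1,2} pick 1 [2->1 ok]
  20: obs=y cand={0,3} pick 0 [1->0 ok]
  21: obs=y cand={0,3} pick 3 [0->3 ok]
  22: obs=x cand={1,2} pick 1 [3->1 ok]
  23: obs=y cand={0,3} pick 3 [1->3 ok]
  24: obs=x cand={1,2} pick 2 [3->2 ok]
  25: obs=x cand={1,2} pick 2 [2->2 ok]
  26: obs=x cand={1,2} pick 2 [2->2 ok]
  27: obs=x cand={1,2} pick 1 [2->1 ok]
  28: obs=y cand={0,3} pick 0 [1->0 ok]

0,1,3,0,1,0,1,3,2,1,0,3,1,3,1,0,1,3,2,1,0,3,1,3,2,2,2,1,0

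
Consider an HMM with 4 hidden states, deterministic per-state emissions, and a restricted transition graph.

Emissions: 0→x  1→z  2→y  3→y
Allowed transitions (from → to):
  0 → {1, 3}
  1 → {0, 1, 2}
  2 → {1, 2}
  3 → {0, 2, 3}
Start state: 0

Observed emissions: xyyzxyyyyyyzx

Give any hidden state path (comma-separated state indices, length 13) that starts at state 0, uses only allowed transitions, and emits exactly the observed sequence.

  0: obs=x cand={0} pick 0 [start]
  1: obs=y cand={2,3} pick 3 [0->3 ok]
  2: obs=y cand={2,3} pick 2 [3->2 ok]
  3: obs=z cand={1} pick 1 [2->1 ok]
  4: obs=x cand={0} pick 0 [1->0 ok]
  5: obs=y cand={2,3} pick 3 [0->3 ok]
  6: obs=y cand={2,3} pick 3 [3->3 ok]
  7: obs=y cand={2,3} pick 3 [3->3 ok]
  8: obs=y cand={2,3} pick 2 [3->2 ok]
  9: obs=y cand={2,3} pick 2 [2->2 ok]
  10: obs=y cand={2,3} pick 2 [2->2 ok]
  11: obs=z cand={1} pick 1 [2->1 ok]
  12: obs=x cand={0} pick 0 [1->0 ok]

0,3,2,1,0,3,3,3,2,2,2,1,0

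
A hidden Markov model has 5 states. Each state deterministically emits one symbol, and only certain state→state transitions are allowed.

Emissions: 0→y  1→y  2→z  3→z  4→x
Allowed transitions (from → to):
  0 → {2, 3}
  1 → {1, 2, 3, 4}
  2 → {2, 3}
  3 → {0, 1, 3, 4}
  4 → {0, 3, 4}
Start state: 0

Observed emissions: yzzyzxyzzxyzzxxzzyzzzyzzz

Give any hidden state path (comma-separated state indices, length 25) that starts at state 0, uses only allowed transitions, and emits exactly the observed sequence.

  0: obs=y cand={0,1} pick 0 [start]
  1: obs=z cand={2,3} pick 2 [0->2 ok]
  2: obs=z cand={2,3} pick 3 [2->3 ok]
  3: obs=y cand={0,1} pick 0 [3->0 ok]
  4: obs=z cand={2,3} pick 3 [0->3 ok]
  5: obs=x cand={4} pick 4 [3->4 ok]
  6: obs=y cand={0,1} pick 0 [4->0 ok]
  7: obs=z cand={2,3} pick 2 [0->2 ok]
  8: obs=z cand={2,3} pick 3 [2->3 ok]
  9: obs=x cand={4} pick 4 [3->4 ok]
  10: obs=y cand={0,1} pick 0 [4->0 ok]
  11: obs=z cand={2,3} pick 2 [0->2 ok]
  12: obs=z cand={2,3} pick 3 [2->3 ok]
  13: obs=x cand={4} pick 4 [3->4 ok]
  14: obs=x cand={4} pick 4 [4->4 ok]
  15: obs=z cand={2,3} pick 3 [4->3 ok]
  16: obs=z cand={2,3} pick 3 [3->3 ok]
  17: obs=y cand={0,1} pick 1 [3->1 ok]
  18: obs=z cand={2,3} pick 3 [1->3 ok]
  19: obs=z cand={2,3} pick 3 [3->3 ok]
  20: obs=z cand={2,3} pick 3 [3->3 ok]
  21: obs=y cand={0,1} pick 0 [3->0 ok]
  22: obs=z cand={2,3} pick 2 [0->2 ok]
  23: obs=z cand={2,3} pick 3 [2->3 ok]
  24: obs=z cand={2,3} pick 3 [3->3 ok]

0,2,3,0,3,4,0,2,3,4,0,2,3,4,4,3,3,1,3,3,3,0,2,3,3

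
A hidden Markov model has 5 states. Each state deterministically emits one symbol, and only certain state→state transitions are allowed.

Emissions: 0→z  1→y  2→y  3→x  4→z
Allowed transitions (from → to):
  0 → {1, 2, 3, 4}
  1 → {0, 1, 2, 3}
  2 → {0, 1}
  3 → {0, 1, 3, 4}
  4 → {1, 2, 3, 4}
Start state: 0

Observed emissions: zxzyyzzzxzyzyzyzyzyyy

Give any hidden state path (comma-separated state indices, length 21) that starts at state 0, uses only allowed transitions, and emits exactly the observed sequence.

0,3,0,1,2,0,4,4,3,4,2,0,2,0,1,0,2,0,1,1,1

  t0 'z' -> {0,4}, take 0 (start)
  t1 'x' -> {3}, take 3 (0->3 ok)
  t2 'z' -> {0,4}, take 0 (3->0 ok)
  t3 'y' -> {1,2}, take 1 (0->1 ok)
  t4 'y' -> {1,2}, take 2 (1->2 ok)
  t5 'z' -> {0,4}, take 0 (2->0 ok)
  t6 'z' -> {0,4}, take 4 (0->4 ok)
  t7 'z' -> {0,4}, take 4 (4->4 ok)
  t8 'x' -> {3}, take 3 (4->3 ok)
  t9 'z' -> {0,4}, take 4 (3->4 ok)
  t10 'y' -> {1,2}, take 2 (4->2 ok)
  t11 'z' -> {0,4}, take 0 (2->0 ok)
  t12 'y' -> {1,2}, take 2 (0->2 ok)
  t13 'z' -> {0,4}, take 0 (2->0 ok)
  t14 'y' -> {1,2}, take 1 (0->1 ok)
  t15 'z' -> {0,4}, take 0 (1->0 ok)
  t16 'y' -> {1,2}, take 2 (0->2 ok)
  t17 'z' -> {0,4}, take 0 (2->0 ok)
  t18 'y' -> {1,2}, take 1 (0->1 ok)
  t19 'y' -> {1,2}, take 1 (1->1 ok)
  t20 'y' -> {1,2}, take 1 (1->1 ok)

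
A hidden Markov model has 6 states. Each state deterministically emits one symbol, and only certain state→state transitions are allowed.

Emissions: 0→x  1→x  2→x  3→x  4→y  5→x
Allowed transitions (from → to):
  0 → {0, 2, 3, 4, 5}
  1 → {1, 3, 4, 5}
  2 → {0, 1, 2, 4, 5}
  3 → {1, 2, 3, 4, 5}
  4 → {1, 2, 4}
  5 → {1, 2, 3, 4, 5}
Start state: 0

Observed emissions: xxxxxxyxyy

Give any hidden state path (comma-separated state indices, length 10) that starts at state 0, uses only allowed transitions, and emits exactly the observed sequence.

  [0] x  {0,1,2,3,5}  => 0  start
  [1] x  {0,1,2,3,5}  => 3  0->3 ok
  [2] x  {0,1,2,3,5}  => 1  3->1 ok
  [3] x  {0,1,2,3,5}  => 1  1->1 ok
  [4] x  {0,1,2,3,5}  => 1  1->1 ok
  [5] x  {0,1,2,3,5}  => 1  1->1 ok
  [6] y  {4}  => 4  1->4 ok
  [7] x  {0,1,2,3,5}  => 2  4->2 ok
  [8] y  {4}  => 4  2->4 ok
  [9] y  {4}  => 4  4->4 ok

0,3,1,1,1,1,4,2,4,4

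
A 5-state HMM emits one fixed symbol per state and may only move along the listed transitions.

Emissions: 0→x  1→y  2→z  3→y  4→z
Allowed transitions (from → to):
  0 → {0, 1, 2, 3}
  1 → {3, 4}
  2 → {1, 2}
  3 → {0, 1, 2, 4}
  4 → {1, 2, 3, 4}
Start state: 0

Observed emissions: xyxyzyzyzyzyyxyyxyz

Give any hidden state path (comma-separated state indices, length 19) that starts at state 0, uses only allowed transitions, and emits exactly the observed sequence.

  pos 0: x in {0}, choose 0; start
  pos 1: y in {1,3}, choose 3; 0->3 ok
  pos 2: x in {0}, choose 0; 3->0 ok
  pos 3: y in {1,3}, choose 3; 0->3 ok
  pos 4: z in {2,4}, choose 2; 3->2 ok
  pos 5: y in {1,3}, choose 1; 2->1 ok
  pos 6: z in {2,4}, choose 4; 1->4 ok
  pos 7: y in {1,3}, choose 1; 4->1 ok
  pos 8: z in {2,4}, choose 4; 1->4 ok
  pos 9: y in {1,3}, choose 3; 4->3 ok
  pos 10: z in {2,4}, choose 2; 3->2 ok
  pos 11: y in {1,3}, choose 1; 2->1 ok
  pos 12: y in {1,3}, choose 3; 1->3 ok
  pos 13: x in {0}, choose 0; 3->0 ok
  pos 14: y in {1,3}, choose 1; 0->1 ok
  pos 15: y in {1,3}, choose 3; 1->3 ok
  pos 16: x in {0}, choose 0; 3->0 ok
  pos 17: y in {1,3}, choose 3; 0->3 ok
  pos 18: z in {2,4}, choose 2; 3->2 ok

0,3,0,3,2,1,4,1,4,3,2,1,3,0,1,3,0,3,2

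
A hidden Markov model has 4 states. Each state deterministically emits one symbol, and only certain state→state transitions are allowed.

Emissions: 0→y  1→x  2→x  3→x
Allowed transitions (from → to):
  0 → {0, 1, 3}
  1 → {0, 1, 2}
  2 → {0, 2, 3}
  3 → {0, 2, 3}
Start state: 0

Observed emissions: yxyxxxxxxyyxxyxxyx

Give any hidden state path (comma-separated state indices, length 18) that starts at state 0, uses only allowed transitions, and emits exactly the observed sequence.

0,3,0,3,3,3,2,3,2,0,0,1,1,0,1,2,0,1

  pos 0: y in {0}, choose 0; start
  pos 1: x in {1,2,3}, choose 3; 0->3 ok
  pos 2: y in {0}, choose 0; 3->0 ok
  pos 3: x in {1,2,3}, choose 3; 0->3 ok
  pos 4: x in {1,2,3}, choose 3; 3->3 ok
  pos 5: x in {1,2,3}, choose 3; 3->3 ok
  pos 6: x in {1,2,3}, choose 2; 3->2 ok
  pos 7: x in {1,2,3}, choose 3; 2->3 ok
  pos 8: x in {1,2,3}, choose 2; 3->2 ok
  pos 9: y in {0}, choose 0; 2->0 ok
  pos 10: y in {0}, choose 0; 0->0 ok
  pos 11: x in {1,2,3}, choose 1; 0->1 ok
  pos 12: x in {1,2,3}, choose 1; 1->1 ok
  pos 13: y in {0}, choose 0; 1->0 ok
  pos 14: x in {1,2,3}, choose 1; 0->1 ok
  pos 15: x in {1,2,3}, choose 2; 1->2 ok
  pos 16: y in {0}, choose 0; 2->0 ok
  pos 17: x in {1,2,3}, choose 1; 0->1 ok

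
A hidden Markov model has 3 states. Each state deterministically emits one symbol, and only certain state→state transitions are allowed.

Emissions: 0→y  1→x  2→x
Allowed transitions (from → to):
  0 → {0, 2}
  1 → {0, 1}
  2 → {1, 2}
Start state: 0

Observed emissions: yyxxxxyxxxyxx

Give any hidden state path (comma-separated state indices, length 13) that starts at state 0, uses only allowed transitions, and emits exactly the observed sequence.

0,0,2,2,1,1,0,2,1,1,0,2,1

  pos 0: y in {0}, choose 0; start
  pos 1: y in {0}, choose 0; 0->0 ok
  pos 2: x in {1,2}, choose 2; 0->2 ok
  pos 3: x in {1,2}, choose 2; 2->2 ok
  pos 4: x in {1,2}, choose 1; 2->1 ok
  pos 5: x in {1,2}, choose 1; 1->1 ok
  pos 6: y in {0}, choose 0; 1->0 ok
  pos 7: x in {1,2}, choose 2; 0->2 ok
  pos 8: x in {1,2}, choose 1; 2->1 ok
  pos 9: x in {1,2}, choose 1; 1->1 ok
  pos 10: y in {0}, choose 0; 1->0 ok
  pos 11: x in {1,2}, choose 2; 0->2 ok
  pos 12: x in {1,2}, choose 1; 2->1 ok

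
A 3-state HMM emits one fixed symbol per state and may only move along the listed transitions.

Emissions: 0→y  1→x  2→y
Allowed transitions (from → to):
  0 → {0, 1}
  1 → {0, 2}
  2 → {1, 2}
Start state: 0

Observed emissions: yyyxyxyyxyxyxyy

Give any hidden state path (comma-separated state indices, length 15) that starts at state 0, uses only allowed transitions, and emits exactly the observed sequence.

0,0,0,1,2,1,0,0,1,0,1,2,1,2,2

  [0] y  {0,2}  => 0  start
  [1] y  {0,2}  => 0  0->0 ok
  [2] y  {0,2}  => 0  0->0 ok
  [3] x  {1}  => 1  0->1 ok
  [4] y  {0,2}  => 2  1->2 ok
  [5] x  {1}  => 1  2->1 ok
  [6] y  {0,2}  => 0  1->0 ok
  [7] y  {0,2}  => 0  0->0 ok
  [8] x  {1}  => 1  0->1 ok
  [9] y  {0,2}  => 0  1->0 ok
  [10] x  {1}  => 1  0->1 ok
  [11] y  {0,2}  => 2  1->2 ok
  [12] x  {1}  => 1  2->1 ok
  [13] y  {0,2}  => 2  1->2 ok
  [14] y  {0,2}  => 2  2->2 ok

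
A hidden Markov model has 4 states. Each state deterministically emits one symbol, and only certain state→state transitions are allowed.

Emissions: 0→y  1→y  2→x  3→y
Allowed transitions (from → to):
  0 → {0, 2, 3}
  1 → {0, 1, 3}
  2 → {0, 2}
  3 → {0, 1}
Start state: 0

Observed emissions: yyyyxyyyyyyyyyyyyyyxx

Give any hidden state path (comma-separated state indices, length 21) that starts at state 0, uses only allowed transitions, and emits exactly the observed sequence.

0,0,3,0,2,0,3,1,3,1,3,1,1,3,1,0,3,1,0,2,2

  t0 'y' -> {0,1,3}, take 0 (start)
  t1 'y' -> {0,1,3}, take 0 (0->0 ok)
  t2 'y' -> {0,1,3}, take 3 (0->3 ok)
  t3 'y' -> {0,1,3}, take 0 (3->0 ok)
  t4 'x' -> {2}, take 2 (0->2 ok)
  t5 'y' -> {0,1,3}, take 0 (2->0 ok)
  t6 'y' -> {0,1,3}, take 3 (0->3 ok)
  t7 'y' -> {0,1,3}, take 1 (3->1 ok)
  t8 'y' -> {0,1,3}, take 3 (1->3 ok)
  t9 'y' -> {0,1,3}, take 1 (3->1 ok)
  t10 'y' -> {0,1,3}, take 3 (1->3 ok)
  t11 'y' -> {0,1,3}, take 1 (3->1 ok)
  t12 'y' -> {0,1,3}, take 1 (1->1 ok)
  t13 'y' -> {0,1,3}, take 3 (1->3 ok)
  t14 'y' -> {0,1,3}, take 1 (3->1 ok)
  t15 'y' -> {0,1,3}, take 0 (1->0 ok)
  t16 'y' -> {0,1,3}, take 3 (0->3 ok)
  t17 'y' -> {0,1,3}, take 1 (3->1 ok)
  t18 'y' -> {0,1,3}, take 0 (1->0 ok)
  t19 'x' -> {2}, take 2 (0->2 ok)
  t20 'x' -> {2}, take 2 (2->2 ok)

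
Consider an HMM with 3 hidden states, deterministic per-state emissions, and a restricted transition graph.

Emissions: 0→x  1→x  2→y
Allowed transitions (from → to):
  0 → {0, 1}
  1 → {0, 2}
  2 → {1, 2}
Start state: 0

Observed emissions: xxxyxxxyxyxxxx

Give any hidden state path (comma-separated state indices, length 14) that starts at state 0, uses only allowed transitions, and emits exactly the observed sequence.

0,0,1,2,1,0,1,2,1,2,1,0,0,0

  t0 'x' -> {0,1}, take 0 (start)
  t1 'x' -> {0,1}, take 0 (0->0 ok)
  t2 'x' -> {0,1}, take 1 (0->1 ok)
  t3 'y' -> {2}, take 2 (1->2 ok)
  t4 'x' -> {0,1}, take 1 (2->1 ok)
  t5 'x' -> {0,1}, take 0 (1->0 ok)
  t6 'x' -> {0,1}, take 1 (0->1 ok)
  t7 'y' -> {2}, take 2 (1->2 ok)
  t8 'x' -> {0,1}, take 1 (2->1 ok)
  t9 'y' -> {2}, take 2 (1->2 ok)
  t10 'x' -> {0,1}, take 1 (2->1 ok)
  t11 'x' -> {0,1}, take 0 (1->0 ok)
  t12 'x' -> {0,1}, take 0 (0->0 ok)
  t13 'x' -> {0,1}, take 0 (0->0 ok)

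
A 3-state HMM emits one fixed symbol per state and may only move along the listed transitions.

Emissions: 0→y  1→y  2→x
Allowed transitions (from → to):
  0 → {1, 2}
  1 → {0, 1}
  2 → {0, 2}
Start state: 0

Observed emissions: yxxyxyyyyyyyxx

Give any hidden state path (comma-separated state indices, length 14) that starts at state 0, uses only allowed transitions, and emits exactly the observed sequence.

0,2,2,0,2,0,1,1,1,1,1,0,2,2

  t0 'y' -> {0,1}, take 0 (start)
  t1 'x' -> {2}, take 2 (0->2 ok)
  t2 'x' -> {2}, take 2 (2->2 ok)
  t3 'y' -> {0,1}, take 0 (2->0 ok)
  t4 'x' -> {2}, take 2 (0->2 ok)
  t5 'y' -> {0,1}, take 0 (2->0 ok)
  t6 'y' -> {0,1}, take 1 (0->1 ok)
  t7 'y' -> {0,1}, take 1 (1->1 ok)
  t8 'y' -> {0,1}, take 1 (1->1 ok)
  t9 'y' -> {0,1}, take 1 (1->1 ok)
  t10 'y' -> {0,1}, take 1 (1->1 ok)
  t11 'y' -> {0,1}, take 0 (1->0 ok)
  t12 'x' -> {2}, take 2 (0->2 ok)
  t13 'x' -> {2}, take 2 (2->2 ok)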